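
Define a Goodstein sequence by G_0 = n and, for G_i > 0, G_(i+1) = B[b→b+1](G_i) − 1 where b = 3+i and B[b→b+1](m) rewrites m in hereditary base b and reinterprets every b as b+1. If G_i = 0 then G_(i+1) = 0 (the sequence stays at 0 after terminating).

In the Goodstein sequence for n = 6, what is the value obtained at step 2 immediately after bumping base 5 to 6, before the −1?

8

base 3: 6 = 2·3; at 4: 2·4 = 8; next = 7
base 4: 7 = 4 + 3; at 5: 5 + 3 = 8; next = 7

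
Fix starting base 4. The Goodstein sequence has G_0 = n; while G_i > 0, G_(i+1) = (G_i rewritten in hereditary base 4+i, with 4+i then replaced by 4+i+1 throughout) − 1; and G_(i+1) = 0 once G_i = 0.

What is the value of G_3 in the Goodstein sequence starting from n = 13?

G_0 = 13. HB_4(13) = 3·4 + 1. Bump = 16. G_1 = 15.
G_1 = 15. HB_5(15) = 3·5. Bump = 18. G_2 = 17.
G_2 = 17. HB_6(17) = 2·6 + 5. Bump = 19. G_3 = 18.
G_3 = 18. HB_7(18) = 2·7 + 4. Bump = 20. G_4 = 19.

18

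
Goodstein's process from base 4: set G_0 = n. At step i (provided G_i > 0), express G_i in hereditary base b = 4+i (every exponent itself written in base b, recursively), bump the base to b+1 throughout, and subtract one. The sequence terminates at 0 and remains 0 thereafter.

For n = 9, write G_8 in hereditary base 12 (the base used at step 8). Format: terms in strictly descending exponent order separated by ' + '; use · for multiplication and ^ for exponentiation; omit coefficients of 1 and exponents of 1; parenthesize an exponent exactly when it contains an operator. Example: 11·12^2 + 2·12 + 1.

11

i=0: 9 = 2·4 + 1 (b=4); 4→5: 2·5 + 1 = 11; 11−1 = 10
i=1: 10 = 2·5 (b=5); 5→6: 2·6 = 12; 12−1 = 11
i=2: 11 = 6 + 5 (b=6); 6→7: 7 + 5 = 12; 12−1 = 11
i=3: 11 = 7 + 4 (b=7); 7→8: 8 + 4 = 12; 12−1 = 11
i=4: 11 = 8 + 3 (b=8); 8→9: 9 + 3 = 12; 12−1 = 11
i=5: 11 = 9 + 2 (b=9); 9→10: 10 + 2 = 12; 12−1 = 11
i=6: 11 = 10 + 1 (b=10); 10→11: 11 + 1 = 12; 12−1 = 11
i=7: 11 = 11 (b=11); 11→12: 12 = 12; 12−1 = 11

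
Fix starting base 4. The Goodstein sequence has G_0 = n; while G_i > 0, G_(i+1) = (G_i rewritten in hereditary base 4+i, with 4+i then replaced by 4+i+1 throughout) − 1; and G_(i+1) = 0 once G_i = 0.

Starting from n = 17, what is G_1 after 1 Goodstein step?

25

base 4: 17 = 4^2 + 1; at 5: 5^2 + 1 = 26; next = 25
base 5: 25 = 5^2; at 6: 6^2 = 36; next = 35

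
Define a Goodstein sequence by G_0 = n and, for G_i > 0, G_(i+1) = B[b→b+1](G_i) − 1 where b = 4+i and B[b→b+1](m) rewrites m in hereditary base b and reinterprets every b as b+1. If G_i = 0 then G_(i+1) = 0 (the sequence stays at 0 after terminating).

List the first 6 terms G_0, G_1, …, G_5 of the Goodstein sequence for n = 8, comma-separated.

base 4: 8 = 2·4; at 5: 2·5 = 10; next = 9
base 5: 9 = 5 + 4; at 6: 6 + 4 = 10; next = 9
base 6: 9 = 6 + 3; at 7: 7 + 3 = 10; next = 9
base 7: 9 = 7 + 2; at 8: 8 + 2 = 10; next = 9
base 8: 9 = 8 + 1; at 9: 9 + 1 = 10; next = 9

8, 9, 9, 9, 9, 9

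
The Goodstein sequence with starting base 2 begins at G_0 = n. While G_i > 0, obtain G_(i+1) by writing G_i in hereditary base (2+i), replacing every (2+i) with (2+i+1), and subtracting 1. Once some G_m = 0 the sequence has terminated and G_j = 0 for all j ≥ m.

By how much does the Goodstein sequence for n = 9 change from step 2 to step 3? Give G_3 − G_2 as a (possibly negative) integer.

8819

(0) 9|_2 = 2^(2 + 1) + 1 ↦ 3^(3 + 1) + 1|_3 = 82 ⇒ 81
(1) 81|_3 = 3^(3 + 1) ↦ 4^(4 + 1)|_4 = 1024 ⇒ 1023
(2) 1023|_4 = 3·4^4 + 3·4^3 + 3·4^2 + 3·4 + 3 ↦ 3·5^5 + 3·5^3 + 3·5^2 + 3·5 + 3|_5 = 9843 ⇒ 9842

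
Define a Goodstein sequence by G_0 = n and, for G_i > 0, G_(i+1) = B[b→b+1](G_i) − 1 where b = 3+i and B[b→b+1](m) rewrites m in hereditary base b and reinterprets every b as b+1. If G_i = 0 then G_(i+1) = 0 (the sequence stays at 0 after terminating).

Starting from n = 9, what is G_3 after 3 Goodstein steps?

19

step 0: 9 = 3^2; sub 4 for 3: 4^2; = 16; G_1 = 16−1 = 15
step 1: 15 = 3·4 + 3; sub 5 for 4: 3·5 + 3; = 18; G_2 = 18−1 = 17
step 2: 17 = 3·5 + 2; sub 6 for 5: 3·6 + 2; = 20; G_3 = 20−1 = 19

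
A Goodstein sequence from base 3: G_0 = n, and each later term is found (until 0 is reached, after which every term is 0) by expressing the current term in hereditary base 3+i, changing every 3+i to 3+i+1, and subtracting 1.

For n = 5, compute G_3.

5

(0) 5|_3 = 3 + 2 ↦ 4 + 2|_4 = 6 ⇒ 5
(1) 5|_4 = 4 + 1 ↦ 5 + 1|_5 = 6 ⇒ 5
(2) 5|_5 = 5 ↦ 6|_6 = 6 ⇒ 5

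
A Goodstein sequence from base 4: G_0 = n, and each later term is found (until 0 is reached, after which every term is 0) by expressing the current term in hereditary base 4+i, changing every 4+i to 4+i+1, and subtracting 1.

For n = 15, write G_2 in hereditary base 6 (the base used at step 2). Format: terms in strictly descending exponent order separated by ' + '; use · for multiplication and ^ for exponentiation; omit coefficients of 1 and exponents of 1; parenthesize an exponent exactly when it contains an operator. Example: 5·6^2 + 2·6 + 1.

3·6 + 1

(0) 15|_4 = 3·4 + 3 ↦ 3·5 + 3|_5 = 18 ⇒ 17
(1) 17|_5 = 3·5 + 2 ↦ 3·6 + 2|_6 = 20 ⇒ 19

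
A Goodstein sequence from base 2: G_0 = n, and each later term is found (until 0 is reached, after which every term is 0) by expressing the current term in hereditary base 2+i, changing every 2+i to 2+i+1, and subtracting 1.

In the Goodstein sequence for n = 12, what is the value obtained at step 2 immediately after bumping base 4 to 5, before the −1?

(0) 12|_2 = 2^(2 + 1) + 2^2 ↦ 3^(3 + 1) + 3^3|_3 = 108 ⇒ 107
(1) 107|_3 = 3^(3 + 1) + 2·3^2 + 2·3 + 2 ↦ 4^(4 + 1) + 2·4^2 + 2·4 + 2|_4 = 1066 ⇒ 1065
(2) 1065|_4 = 4^(4 + 1) + 2·4^2 + 2·4 + 1 ↦ 5^(5 + 1) + 2·5^2 + 2·5 + 1|_5 = 15686 ⇒ 15685

15686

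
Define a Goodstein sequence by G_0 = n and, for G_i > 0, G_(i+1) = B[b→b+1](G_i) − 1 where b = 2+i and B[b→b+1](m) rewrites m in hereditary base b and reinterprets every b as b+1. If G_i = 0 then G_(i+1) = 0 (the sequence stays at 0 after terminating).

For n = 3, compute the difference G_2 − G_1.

0

i=0: 3 = 2 + 1 (b=2); 2→3: 3 + 1 = 4; 4−1 = 3
i=1: 3 = 3 (b=3); 3→4: 4 = 4; 4−1 = 3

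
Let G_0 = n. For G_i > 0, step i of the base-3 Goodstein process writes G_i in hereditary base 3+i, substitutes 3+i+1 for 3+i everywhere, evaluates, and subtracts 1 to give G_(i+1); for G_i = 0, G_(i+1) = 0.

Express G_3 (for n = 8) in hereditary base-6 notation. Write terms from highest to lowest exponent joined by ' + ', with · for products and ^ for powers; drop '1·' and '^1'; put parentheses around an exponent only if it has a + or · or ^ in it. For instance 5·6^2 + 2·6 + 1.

6 + 5

(0) 8|_3 = 2·3 + 2 ↦ 2·4 + 2|_4 = 10 ⇒ 9
(1) 9|_4 = 2·4 + 1 ↦ 2·5 + 1|_5 = 11 ⇒ 10
(2) 10|_5 = 2·5 ↦ 2·6|_6 = 12 ⇒ 11
(3) 11|_6 = 6 + 5 ↦ 7 + 5|_7 = 12 ⇒ 11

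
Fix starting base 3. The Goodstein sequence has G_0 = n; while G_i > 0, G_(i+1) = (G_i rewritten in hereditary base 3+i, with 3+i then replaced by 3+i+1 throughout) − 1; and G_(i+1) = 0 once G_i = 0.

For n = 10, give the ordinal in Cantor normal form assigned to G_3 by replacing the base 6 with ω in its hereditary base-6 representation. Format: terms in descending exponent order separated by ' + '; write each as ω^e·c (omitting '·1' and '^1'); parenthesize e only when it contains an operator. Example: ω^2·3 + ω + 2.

ω·4 + 3

G_0 = 10. HB_3(10) = 3^2 + 1. Bump = 17. G_1 = 16.
G_1 = 16. HB_4(16) = 4^2. Bump = 25. G_2 = 24.
G_2 = 24. HB_5(24) = 4·5 + 4. Bump = 28. G_3 = 27.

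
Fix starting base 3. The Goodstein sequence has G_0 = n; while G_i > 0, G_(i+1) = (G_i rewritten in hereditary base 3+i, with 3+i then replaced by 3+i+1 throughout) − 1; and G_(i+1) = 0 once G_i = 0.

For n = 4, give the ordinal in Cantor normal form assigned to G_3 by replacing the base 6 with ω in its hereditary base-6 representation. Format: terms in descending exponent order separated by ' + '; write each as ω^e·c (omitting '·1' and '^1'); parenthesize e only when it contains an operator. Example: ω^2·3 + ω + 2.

(0) 4|_3 = 3 + 1 ↦ 4 + 1|_4 = 5 ⇒ 4
(1) 4|_4 = 4 ↦ 5|_5 = 5 ⇒ 4
(2) 4|_5 = 4 ↦ 4|_6 = 4 ⇒ 3
(3) 3|_6 = 3 ↦ 3|_7 = 3 ⇒ 2

3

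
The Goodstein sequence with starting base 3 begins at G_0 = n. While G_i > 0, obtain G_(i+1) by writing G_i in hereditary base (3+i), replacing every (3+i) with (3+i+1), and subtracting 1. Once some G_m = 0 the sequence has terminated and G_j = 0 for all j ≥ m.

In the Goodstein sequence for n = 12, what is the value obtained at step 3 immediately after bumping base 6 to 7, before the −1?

(0) 12|_3 = 3^2 + 3 ↦ 4^2 + 4|_4 = 20 ⇒ 19
(1) 19|_4 = 4^2 + 3 ↦ 5^2 + 3|_5 = 28 ⇒ 27
(2) 27|_5 = 5^2 + 2 ↦ 6^2 + 2|_6 = 38 ⇒ 37
(3) 37|_6 = 6^2 + 1 ↦ 7^2 + 1|_7 = 50 ⇒ 49

50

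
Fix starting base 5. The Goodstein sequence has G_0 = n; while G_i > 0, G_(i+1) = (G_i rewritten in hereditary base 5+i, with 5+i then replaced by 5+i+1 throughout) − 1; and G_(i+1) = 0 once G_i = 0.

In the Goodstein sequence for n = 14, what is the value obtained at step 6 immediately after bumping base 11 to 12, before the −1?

20

[0] 14 ≡ 2·5 + 4 (base 5). Lift 6: 16. −1: 15.
[1] 15 ≡ 2·6 + 3 (base 6). Lift 7: 17. −1: 16.
[2] 16 ≡ 2·7 + 2 (base 7). Lift 8: 18. −1: 17.
[3] 17 ≡ 2·8 + 1 (base 8). Lift 9: 19. −1: 18.
[4] 18 ≡ 2·9 (base 9). Lift 10: 20. −1: 19.
[5] 19 ≡ 10 + 9 (base 10). Lift 11: 20. −1: 19.
[6] 19 ≡ 11 + 8 (base 11). Lift 12: 20. −1: 19.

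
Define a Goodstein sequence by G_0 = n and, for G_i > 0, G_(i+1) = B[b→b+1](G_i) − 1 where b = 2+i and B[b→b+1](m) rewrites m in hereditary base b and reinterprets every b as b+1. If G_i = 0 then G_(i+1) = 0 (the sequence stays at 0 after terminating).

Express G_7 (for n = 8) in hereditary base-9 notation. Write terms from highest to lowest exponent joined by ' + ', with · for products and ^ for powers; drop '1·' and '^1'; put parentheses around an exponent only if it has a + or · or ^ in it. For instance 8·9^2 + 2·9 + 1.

2·9^9 + 2·9^2 + 9 + 2

(0) 8|_2 = 2^(2 + 1) ↦ 3^(3 + 1)|_3 = 81 ⇒ 80
(1) 80|_3 = 2·3^3 + 2·3^2 + 2·3 + 2 ↦ 2·4^4 + 2·4^2 + 2·4 + 2|_4 = 554 ⇒ 553
(2) 553|_4 = 2·4^4 + 2·4^2 + 2·4 + 1 ↦ 2·5^5 + 2·5^2 + 2·5 + 1|_5 = 6311 ⇒ 6310
(3) 6310|_5 = 2·5^5 + 2·5^2 + 2·5 ↦ 2·6^6 + 2·6^2 + 2·6|_6 = 93396 ⇒ 93395
(4) 93395|_6 = 2·6^6 + 2·6^2 + 6 + 5 ↦ 2·7^7 + 2·7^2 + 7 + 5|_7 = 1647196 ⇒ 1647195
(5) 1647195|_7 = 2·7^7 + 2·7^2 + 7 + 4 ↦ 2·8^8 + 2·8^2 + 8 + 4|_8 = 33554572 ⇒ 33554571
(6) 33554571|_8 = 2·8^8 + 2·8^2 + 8 + 3 ↦ 2·9^9 + 2·9^2 + 9 + 3|_9 = 774841152 ⇒ 774841151
(7) 774841151|_9 = 2·9^9 + 2·9^2 + 9 + 2 ↦ 2·10^10 + 2·10^2 + 10 + 2|_10 = 20000000212 ⇒ 20000000211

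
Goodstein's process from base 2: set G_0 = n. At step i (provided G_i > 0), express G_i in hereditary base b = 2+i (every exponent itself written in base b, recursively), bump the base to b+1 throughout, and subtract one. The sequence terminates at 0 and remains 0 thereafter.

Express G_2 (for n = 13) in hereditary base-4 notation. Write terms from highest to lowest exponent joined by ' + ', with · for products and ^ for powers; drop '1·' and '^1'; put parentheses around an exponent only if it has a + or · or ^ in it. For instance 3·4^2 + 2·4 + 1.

4^(4 + 1) + 3·4^3 + 3·4^2 + 3·4 + 3

G_0 = 13. HB_2(13) = 2^(2 + 1) + 2^2 + 1. Bump = 109. G_1 = 108.
G_1 = 108. HB_3(108) = 3^(3 + 1) + 3^3. Bump = 1280. G_2 = 1279.
G_2 = 1279. HB_4(1279) = 4^(4 + 1) + 3·4^3 + 3·4^2 + 3·4 + 3. Bump = 16093. G_3 = 16092.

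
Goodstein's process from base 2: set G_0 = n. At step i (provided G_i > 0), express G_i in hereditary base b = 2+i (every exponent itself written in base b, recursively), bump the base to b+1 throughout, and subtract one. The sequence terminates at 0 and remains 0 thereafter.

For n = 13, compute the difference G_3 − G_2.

[0] 13 ≡ 2^(2 + 1) + 2^2 + 1 (base 2). Lift 3: 109. −1: 108.
[1] 108 ≡ 3^(3 + 1) + 3^3 (base 3). Lift 4: 1280. −1: 1279.
[2] 1279 ≡ 4^(4 + 1) + 3·4^3 + 3·4^2 + 3·4 + 3 (base 4). Lift 5: 16093. −1: 16092.

14813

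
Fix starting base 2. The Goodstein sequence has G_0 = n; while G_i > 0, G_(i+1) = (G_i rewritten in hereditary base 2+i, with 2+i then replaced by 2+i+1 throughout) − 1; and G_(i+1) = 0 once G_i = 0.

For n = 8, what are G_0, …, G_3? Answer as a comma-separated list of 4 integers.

8, 80, 553, 6310

base 2: 8 = 2^(2 + 1); at 3: 3^(3 + 1) = 81; next = 80
base 3: 80 = 2·3^3 + 2·3^2 + 2·3 + 2; at 4: 2·4^4 + 2·4^2 + 2·4 + 2 = 554; next = 553
base 4: 553 = 2·4^4 + 2·4^2 + 2·4 + 1; at 5: 2·5^5 + 2·5^2 + 2·5 + 1 = 6311; next = 6310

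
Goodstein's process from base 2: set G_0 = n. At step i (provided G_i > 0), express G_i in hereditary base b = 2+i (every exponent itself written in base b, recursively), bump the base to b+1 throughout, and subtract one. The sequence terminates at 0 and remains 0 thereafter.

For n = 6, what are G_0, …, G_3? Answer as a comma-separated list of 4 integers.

6, 29, 257, 3125

step 0: 6 = 2^2 + 2; sub 3 for 2: 3^3 + 3; = 30; G_1 = 30−1 = 29
step 1: 29 = 3^3 + 2; sub 4 for 3: 4^4 + 2; = 258; G_2 = 258−1 = 257
step 2: 257 = 4^4 + 1; sub 5 for 4: 5^5 + 1; = 3126; G_3 = 3126−1 = 3125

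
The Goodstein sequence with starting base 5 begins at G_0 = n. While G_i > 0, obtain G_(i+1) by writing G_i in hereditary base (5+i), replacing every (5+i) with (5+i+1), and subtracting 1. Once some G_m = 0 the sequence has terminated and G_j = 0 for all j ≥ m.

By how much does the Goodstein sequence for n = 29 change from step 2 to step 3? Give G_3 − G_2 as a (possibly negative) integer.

(0) 29|_5 = 5^2 + 4 ↦ 6^2 + 4|_6 = 40 ⇒ 39
(1) 39|_6 = 6^2 + 3 ↦ 7^2 + 3|_7 = 52 ⇒ 51
(2) 51|_7 = 7^2 + 2 ↦ 8^2 + 2|_8 = 66 ⇒ 65

14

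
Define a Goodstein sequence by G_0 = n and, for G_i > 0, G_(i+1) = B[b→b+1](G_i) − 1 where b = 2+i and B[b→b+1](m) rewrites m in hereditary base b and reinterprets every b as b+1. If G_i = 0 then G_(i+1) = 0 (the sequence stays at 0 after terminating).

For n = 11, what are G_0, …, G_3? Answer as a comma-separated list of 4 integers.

11, 84, 1027, 15627

[0] 11 ≡ 2^(2 + 1) + 2 + 1 (base 2). Lift 3: 85. −1: 84.
[1] 84 ≡ 3^(3 + 1) + 3 (base 3). Lift 4: 1028. −1: 1027.
[2] 1027 ≡ 4^(4 + 1) + 3 (base 4). Lift 5: 15628. −1: 15627.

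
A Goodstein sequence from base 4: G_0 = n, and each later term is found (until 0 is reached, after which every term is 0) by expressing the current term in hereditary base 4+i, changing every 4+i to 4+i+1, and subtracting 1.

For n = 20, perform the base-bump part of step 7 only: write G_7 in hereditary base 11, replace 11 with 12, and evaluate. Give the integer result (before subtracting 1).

20 —HB4→ 4^2 + 4 —bump→ 5^2 + 5 = 30 —(−1)→ 29
29 —HB5→ 5^2 + 4 —bump→ 6^2 + 4 = 40 —(−1)→ 39
39 —HB6→ 6^2 + 3 —bump→ 7^2 + 3 = 52 —(−1)→ 51
51 —HB7→ 7^2 + 2 —bump→ 8^2 + 2 = 66 —(−1)→ 65
65 —HB8→ 8^2 + 1 —bump→ 9^2 + 1 = 82 —(−1)→ 81
81 —HB9→ 9^2 —bump→ 10^2 = 100 —(−1)→ 99
99 —HB10→ 9·10 + 9 —bump→ 9·11 + 9 = 108 —(−1)→ 107
107 —HB11→ 9·11 + 8 —bump→ 9·12 + 8 = 116 —(−1)→ 115

116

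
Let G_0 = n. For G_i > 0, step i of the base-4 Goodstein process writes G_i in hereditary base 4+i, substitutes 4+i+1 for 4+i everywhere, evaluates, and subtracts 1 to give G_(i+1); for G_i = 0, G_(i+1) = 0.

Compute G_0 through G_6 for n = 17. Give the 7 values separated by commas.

[0] 17 ≡ 4^2 + 1 (base 4). Lift 5: 26. −1: 25.
[1] 25 ≡ 5^2 (base 5). Lift 6: 36. −1: 35.
[2] 35 ≡ 5·6 + 5 (base 6). Lift 7: 40. −1: 39.
[3] 39 ≡ 5·7 + 4 (base 7). Lift 8: 44. −1: 43.
[4] 43 ≡ 5·8 + 3 (base 8). Lift 9: 48. −1: 47.
[5] 47 ≡ 5·9 + 2 (base 9). Lift 10: 52. −1: 51.

17, 25, 35, 39, 43, 47, 51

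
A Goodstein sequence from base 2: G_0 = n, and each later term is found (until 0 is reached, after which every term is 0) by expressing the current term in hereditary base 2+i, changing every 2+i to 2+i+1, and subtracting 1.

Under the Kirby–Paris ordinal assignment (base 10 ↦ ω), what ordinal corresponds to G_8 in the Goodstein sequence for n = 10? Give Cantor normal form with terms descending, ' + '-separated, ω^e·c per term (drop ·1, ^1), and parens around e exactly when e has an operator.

ω^ω·5 + ω^5·5 + ω^4·5 + ω^3·5 + ω^2·5 + ω·5 + 1

G_0 = 10. HB_2(10) = 2^(2 + 1) + 2. Bump = 84. G_1 = 83.
G_1 = 83. HB_3(83) = 3^(3 + 1) + 2. Bump = 1026. G_2 = 1025.
G_2 = 1025. HB_4(1025) = 4^(4 + 1) + 1. Bump = 15626. G_3 = 15625.
G_3 = 15625. HB_5(15625) = 5^(5 + 1). Bump = 279936. G_4 = 279935.
G_4 = 279935. HB_6(279935) = 5·6^6 + 5·6^5 + 5·6^4 + 5·6^3 + 5·6^2 + 5·6 + 5. Bump = 4215755. G_5 = 4215754.
G_5 = 4215754. HB_7(4215754) = 5·7^7 + 5·7^5 + 5·7^4 + 5·7^3 + 5·7^2 + 5·7 + 4. Bump = 84073324. G_6 = 84073323.
G_6 = 84073323. HB_8(84073323) = 5·8^8 + 5·8^5 + 5·8^4 + 5·8^3 + 5·8^2 + 5·8 + 3. Bump = 1937434593. G_7 = 1937434592.
G_7 = 1937434592. HB_9(1937434592) = 5·9^9 + 5·9^5 + 5·9^4 + 5·9^3 + 5·9^2 + 5·9 + 2. Bump = 50000555552. G_8 = 50000555551.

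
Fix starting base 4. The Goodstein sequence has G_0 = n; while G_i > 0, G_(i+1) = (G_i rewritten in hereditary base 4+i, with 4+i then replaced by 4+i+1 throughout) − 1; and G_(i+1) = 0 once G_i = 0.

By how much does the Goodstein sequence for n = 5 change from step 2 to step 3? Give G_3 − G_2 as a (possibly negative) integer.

-1

G_0 = 5. HB_4(5) = 4 + 1. Bump = 6. G_1 = 5.
G_1 = 5. HB_5(5) = 5. Bump = 6. G_2 = 5.
G_2 = 5. HB_6(5) = 5. Bump = 5. G_3 = 4.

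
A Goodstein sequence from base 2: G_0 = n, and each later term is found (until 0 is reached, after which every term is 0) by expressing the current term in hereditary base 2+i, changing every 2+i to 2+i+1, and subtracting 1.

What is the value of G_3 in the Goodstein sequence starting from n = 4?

60

[0] 4 ≡ 2^2 (base 2). Lift 3: 27. −1: 26.
[1] 26 ≡ 2·3^2 + 2·3 + 2 (base 3). Lift 4: 42. −1: 41.
[2] 41 ≡ 2·4^2 + 2·4 + 1 (base 4). Lift 5: 61. −1: 60.
[3] 60 ≡ 2·5^2 + 2·5 (base 5). Lift 6: 84. −1: 83.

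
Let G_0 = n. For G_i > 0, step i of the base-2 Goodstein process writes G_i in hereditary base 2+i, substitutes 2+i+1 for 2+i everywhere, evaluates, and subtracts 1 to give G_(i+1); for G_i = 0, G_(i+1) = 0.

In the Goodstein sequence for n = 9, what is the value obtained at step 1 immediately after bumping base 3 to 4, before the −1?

1024

base 2: 9 = 2^(2 + 1) + 1; at 3: 3^(3 + 1) + 1 = 82; next = 81
base 3: 81 = 3^(3 + 1); at 4: 4^(4 + 1) = 1024; next = 1023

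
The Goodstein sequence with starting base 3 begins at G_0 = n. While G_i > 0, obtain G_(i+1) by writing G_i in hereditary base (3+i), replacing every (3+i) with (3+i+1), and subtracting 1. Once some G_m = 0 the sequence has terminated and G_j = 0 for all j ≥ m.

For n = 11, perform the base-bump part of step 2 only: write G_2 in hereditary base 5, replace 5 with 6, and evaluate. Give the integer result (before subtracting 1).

36

base 3: 11 = 3^2 + 2; at 4: 4^2 + 2 = 18; next = 17
base 4: 17 = 4^2 + 1; at 5: 5^2 + 1 = 26; next = 25
base 5: 25 = 5^2; at 6: 6^2 = 36; next = 35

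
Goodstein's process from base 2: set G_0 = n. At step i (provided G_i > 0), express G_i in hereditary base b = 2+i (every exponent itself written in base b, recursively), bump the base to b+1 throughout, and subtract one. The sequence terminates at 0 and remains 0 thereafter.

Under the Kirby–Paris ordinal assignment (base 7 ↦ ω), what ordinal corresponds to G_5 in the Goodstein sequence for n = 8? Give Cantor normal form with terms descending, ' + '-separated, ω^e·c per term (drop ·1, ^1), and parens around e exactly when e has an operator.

ω^ω·2 + ω^2·2 + ω + 4

i=0: 8 = 2^(2 + 1) (b=2); 2→3: 3^(3 + 1) = 81; 81−1 = 80
i=1: 80 = 2·3^3 + 2·3^2 + 2·3 + 2 (b=3); 3→4: 2·4^4 + 2·4^2 + 2·4 + 2 = 554; 554−1 = 553
i=2: 553 = 2·4^4 + 2·4^2 + 2·4 + 1 (b=4); 4→5: 2·5^5 + 2·5^2 + 2·5 + 1 = 6311; 6311−1 = 6310
i=3: 6310 = 2·5^5 + 2·5^2 + 2·5 (b=5); 5→6: 2·6^6 + 2·6^2 + 2·6 = 93396; 93396−1 = 93395
i=4: 93395 = 2·6^6 + 2·6^2 + 6 + 5 (b=6); 6→7: 2·7^7 + 2·7^2 + 7 + 5 = 1647196; 1647196−1 = 1647195
i=5: 1647195 = 2·7^7 + 2·7^2 + 7 + 4 (b=7); 7→8: 2·8^8 + 2·8^2 + 8 + 4 = 33554572; 33554572−1 = 33554571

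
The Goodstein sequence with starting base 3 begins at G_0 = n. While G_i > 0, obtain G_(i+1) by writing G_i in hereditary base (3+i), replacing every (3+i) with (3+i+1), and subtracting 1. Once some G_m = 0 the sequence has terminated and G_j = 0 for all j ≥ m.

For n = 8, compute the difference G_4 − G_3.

step 0: 8 = 2·3 + 2; sub 4 for 3: 2·4 + 2; = 10; G_1 = 10−1 = 9
step 1: 9 = 2·4 + 1; sub 5 for 4: 2·5 + 1; = 11; G_2 = 11−1 = 10
step 2: 10 = 2·5; sub 6 for 5: 2·6; = 12; G_3 = 12−1 = 11
step 3: 11 = 6 + 5; sub 7 for 6: 7 + 5; = 12; G_4 = 12−1 = 11

0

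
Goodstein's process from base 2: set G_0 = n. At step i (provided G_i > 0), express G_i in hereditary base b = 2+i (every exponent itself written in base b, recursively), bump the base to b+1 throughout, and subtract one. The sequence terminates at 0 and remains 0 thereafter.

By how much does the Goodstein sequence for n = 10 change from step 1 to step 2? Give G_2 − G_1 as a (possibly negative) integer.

base 2: 10 = 2^(2 + 1) + 2; at 3: 3^(3 + 1) + 3 = 84; next = 83
base 3: 83 = 3^(3 + 1) + 2; at 4: 4^(4 + 1) + 2 = 1026; next = 1025

942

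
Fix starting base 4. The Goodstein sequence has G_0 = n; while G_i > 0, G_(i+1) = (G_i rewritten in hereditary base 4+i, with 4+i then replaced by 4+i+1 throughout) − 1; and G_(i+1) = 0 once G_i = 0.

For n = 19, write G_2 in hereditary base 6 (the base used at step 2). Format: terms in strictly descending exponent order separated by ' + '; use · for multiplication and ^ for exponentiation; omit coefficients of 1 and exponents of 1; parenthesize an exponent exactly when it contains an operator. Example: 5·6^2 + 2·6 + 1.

base 4: 19 = 4^2 + 3; at 5: 5^2 + 3 = 28; next = 27
base 5: 27 = 5^2 + 2; at 6: 6^2 + 2 = 38; next = 37
base 6: 37 = 6^2 + 1; at 7: 7^2 + 1 = 50; next = 49

6^2 + 1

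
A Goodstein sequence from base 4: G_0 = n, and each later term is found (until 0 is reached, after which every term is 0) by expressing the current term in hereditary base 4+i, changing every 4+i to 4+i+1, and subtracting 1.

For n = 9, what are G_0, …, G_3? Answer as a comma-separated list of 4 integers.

i=0: 9 = 2·4 + 1 (b=4); 4→5: 2·5 + 1 = 11; 11−1 = 10
i=1: 10 = 2·5 (b=5); 5→6: 2·6 = 12; 12−1 = 11
i=2: 11 = 6 + 5 (b=6); 6→7: 7 + 5 = 12; 12−1 = 11

9, 10, 11, 11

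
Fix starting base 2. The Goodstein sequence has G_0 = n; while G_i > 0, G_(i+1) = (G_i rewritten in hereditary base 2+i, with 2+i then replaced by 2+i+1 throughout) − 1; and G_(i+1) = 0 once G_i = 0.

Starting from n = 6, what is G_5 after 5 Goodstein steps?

step 0: 6 = 2^2 + 2; sub 3 for 2: 3^3 + 3; = 30; G_1 = 30−1 = 29
step 1: 29 = 3^3 + 2; sub 4 for 3: 4^4 + 2; = 258; G_2 = 258−1 = 257
step 2: 257 = 4^4 + 1; sub 5 for 4: 5^5 + 1; = 3126; G_3 = 3126−1 = 3125
step 3: 3125 = 5^5; sub 6 for 5: 6^6; = 46656; G_4 = 46656−1 = 46655
step 4: 46655 = 5·6^5 + 5·6^4 + 5·6^3 + 5·6^2 + 5·6 + 5; sub 7 for 6: 5·7^5 + 5·7^4 + 5·7^3 + 5·7^2 + 5·7 + 5; = 98040; G_5 = 98040−1 = 98039
step 5: 98039 = 5·7^5 + 5·7^4 + 5·7^3 + 5·7^2 + 5·7 + 4; sub 8 for 7: 5·8^5 + 5·8^4 + 5·8^3 + 5·8^2 + 5·8 + 4; = 187244; G_6 = 187244−1 = 187243

98039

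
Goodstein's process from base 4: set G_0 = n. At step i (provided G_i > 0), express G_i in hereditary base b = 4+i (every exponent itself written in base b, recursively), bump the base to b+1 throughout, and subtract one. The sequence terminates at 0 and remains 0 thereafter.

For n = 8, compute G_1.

9

step 0: 8 = 2·4; sub 5 for 4: 2·5; = 10; G_1 = 10−1 = 9
step 1: 9 = 5 + 4; sub 6 for 5: 6 + 4; = 10; G_2 = 10−1 = 9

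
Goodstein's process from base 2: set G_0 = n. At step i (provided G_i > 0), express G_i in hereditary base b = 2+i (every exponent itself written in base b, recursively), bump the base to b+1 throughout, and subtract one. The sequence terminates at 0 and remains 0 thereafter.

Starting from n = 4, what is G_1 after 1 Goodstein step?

step 0: 4 = 2^2; sub 3 for 2: 3^3; = 27; G_1 = 27−1 = 26
step 1: 26 = 2·3^2 + 2·3 + 2; sub 4 for 3: 2·4^2 + 2·4 + 2; = 42; G_2 = 42−1 = 41

26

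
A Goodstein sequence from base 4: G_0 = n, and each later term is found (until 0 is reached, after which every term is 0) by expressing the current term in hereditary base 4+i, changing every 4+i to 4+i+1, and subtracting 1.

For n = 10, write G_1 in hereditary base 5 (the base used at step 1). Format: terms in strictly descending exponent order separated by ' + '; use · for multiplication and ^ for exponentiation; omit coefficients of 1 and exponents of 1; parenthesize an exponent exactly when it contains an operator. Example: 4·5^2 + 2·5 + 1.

2·5 + 1

G_0 = 10. HB_4(10) = 2·4 + 2. Bump = 12. G_1 = 11.
G_1 = 11. HB_5(11) = 2·5 + 1. Bump = 13. G_2 = 12.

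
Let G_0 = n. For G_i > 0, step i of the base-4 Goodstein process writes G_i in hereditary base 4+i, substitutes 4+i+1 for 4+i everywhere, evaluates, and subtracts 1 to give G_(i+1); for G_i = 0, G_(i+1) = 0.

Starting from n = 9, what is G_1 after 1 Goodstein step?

10

(0) 9|_4 = 2·4 + 1 ↦ 2·5 + 1|_5 = 11 ⇒ 10
(1) 10|_5 = 2·5 ↦ 2·6|_6 = 12 ⇒ 11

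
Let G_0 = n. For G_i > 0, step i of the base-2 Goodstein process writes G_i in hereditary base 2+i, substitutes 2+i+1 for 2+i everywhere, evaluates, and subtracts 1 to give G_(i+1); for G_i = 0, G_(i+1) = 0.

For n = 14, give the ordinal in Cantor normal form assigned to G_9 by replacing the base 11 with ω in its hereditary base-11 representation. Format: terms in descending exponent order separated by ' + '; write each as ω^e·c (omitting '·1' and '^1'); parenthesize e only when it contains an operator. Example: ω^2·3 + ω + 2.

ω^(ω + 1) + ω^5·5 + ω^4·5 + ω^3·5 + ω^2·5 + ω·5

G_0 = 14. HB_2(14) = 2^(2 + 1) + 2^2 + 2. Bump = 111. G_1 = 110.
G_1 = 110. HB_3(110) = 3^(3 + 1) + 3^3 + 2. Bump = 1282. G_2 = 1281.
G_2 = 1281. HB_4(1281) = 4^(4 + 1) + 4^4 + 1. Bump = 18751. G_3 = 18750.
G_3 = 18750. HB_5(18750) = 5^(5 + 1) + 5^5. Bump = 326592. G_4 = 326591.
G_4 = 326591. HB_6(326591) = 6^(6 + 1) + 5·6^5 + 5·6^4 + 5·6^3 + 5·6^2 + 5·6 + 5. Bump = 5862841. G_5 = 5862840.
G_5 = 5862840. HB_7(5862840) = 7^(7 + 1) + 5·7^5 + 5·7^4 + 5·7^3 + 5·7^2 + 5·7 + 4. Bump = 134404972. G_6 = 134404971.
G_6 = 134404971. HB_8(134404971) = 8^(8 + 1) + 5·8^5 + 5·8^4 + 5·8^3 + 5·8^2 + 5·8 + 3. Bump = 3487116549. G_7 = 3487116548.
G_7 = 3487116548. HB_9(3487116548) = 9^(9 + 1) + 5·9^5 + 5·9^4 + 5·9^3 + 5·9^2 + 5·9 + 2. Bump = 100000555552. G_8 = 100000555551.
G_8 = 100000555551. HB_10(100000555551) = 10^(10 + 1) + 5·10^5 + 5·10^4 + 5·10^3 + 5·10^2 + 5·10 + 1. Bump = 3138429262497. G_9 = 3138429262496.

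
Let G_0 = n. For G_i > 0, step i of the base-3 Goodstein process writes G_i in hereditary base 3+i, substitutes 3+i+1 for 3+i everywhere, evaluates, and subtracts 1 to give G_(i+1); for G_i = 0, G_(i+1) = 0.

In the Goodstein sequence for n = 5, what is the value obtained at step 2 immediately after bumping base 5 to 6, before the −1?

5 —HB3→ 3 + 2 —bump→ 4 + 2 = 6 —(−1)→ 5
5 —HB4→ 4 + 1 —bump→ 5 + 1 = 6 —(−1)→ 5
5 —HB5→ 5 —bump→ 6 = 6 —(−1)→ 5

6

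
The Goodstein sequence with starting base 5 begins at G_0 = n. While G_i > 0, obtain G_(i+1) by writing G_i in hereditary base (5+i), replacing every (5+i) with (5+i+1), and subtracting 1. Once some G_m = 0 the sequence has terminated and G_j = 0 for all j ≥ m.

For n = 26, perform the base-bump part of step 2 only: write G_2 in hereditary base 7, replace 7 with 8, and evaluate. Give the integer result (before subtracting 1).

G_0 = 26. HB_5(26) = 5^2 + 1. Bump = 37. G_1 = 36.
G_1 = 36. HB_6(36) = 6^2. Bump = 49. G_2 = 48.
G_2 = 48. HB_7(48) = 6·7 + 6. Bump = 54. G_3 = 53.

54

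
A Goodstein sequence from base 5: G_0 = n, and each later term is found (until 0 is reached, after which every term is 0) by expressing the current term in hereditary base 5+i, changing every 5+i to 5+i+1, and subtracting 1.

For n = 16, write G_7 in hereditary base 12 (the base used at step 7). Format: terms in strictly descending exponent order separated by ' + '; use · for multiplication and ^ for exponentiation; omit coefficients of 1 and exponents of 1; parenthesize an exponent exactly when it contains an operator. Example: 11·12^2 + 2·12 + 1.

2·12 + 1

step 0: 16 = 3·5 + 1; sub 6 for 5: 3·6 + 1; = 19; G_1 = 19−1 = 18
step 1: 18 = 3·6; sub 7 for 6: 3·7; = 21; G_2 = 21−1 = 20
step 2: 20 = 2·7 + 6; sub 8 for 7: 2·8 + 6; = 22; G_3 = 22−1 = 21
step 3: 21 = 2·8 + 5; sub 9 for 8: 2·9 + 5; = 23; G_4 = 23−1 = 22
step 4: 22 = 2·9 + 4; sub 10 for 9: 2·10 + 4; = 24; G_5 = 24−1 = 23
step 5: 23 = 2·10 + 3; sub 11 for 10: 2·11 + 3; = 25; G_6 = 25−1 = 24
step 6: 24 = 2·11 + 2; sub 12 for 11: 2·12 + 2; = 26; G_7 = 26−1 = 25
step 7: 25 = 2·12 + 1; sub 13 for 12: 2·13 + 1; = 27; G_8 = 27−1 = 26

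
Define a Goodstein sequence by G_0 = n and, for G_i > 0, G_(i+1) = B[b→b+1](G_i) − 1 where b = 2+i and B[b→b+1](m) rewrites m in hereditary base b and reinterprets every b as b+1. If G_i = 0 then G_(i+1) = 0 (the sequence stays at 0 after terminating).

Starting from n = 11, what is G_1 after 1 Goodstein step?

[0] 11 ≡ 2^(2 + 1) + 2 + 1 (base 2). Lift 3: 85. −1: 84.
[1] 84 ≡ 3^(3 + 1) + 3 (base 3). Lift 4: 1028. −1: 1027.

84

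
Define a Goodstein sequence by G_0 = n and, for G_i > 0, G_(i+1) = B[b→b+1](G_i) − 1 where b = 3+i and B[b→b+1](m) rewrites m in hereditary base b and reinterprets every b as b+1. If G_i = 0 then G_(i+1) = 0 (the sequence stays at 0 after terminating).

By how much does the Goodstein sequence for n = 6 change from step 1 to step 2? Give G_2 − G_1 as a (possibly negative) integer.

G_0 = 6. HB_3(6) = 2·3. Bump = 8. G_1 = 7.
G_1 = 7. HB_4(7) = 4 + 3. Bump = 8. G_2 = 7.

0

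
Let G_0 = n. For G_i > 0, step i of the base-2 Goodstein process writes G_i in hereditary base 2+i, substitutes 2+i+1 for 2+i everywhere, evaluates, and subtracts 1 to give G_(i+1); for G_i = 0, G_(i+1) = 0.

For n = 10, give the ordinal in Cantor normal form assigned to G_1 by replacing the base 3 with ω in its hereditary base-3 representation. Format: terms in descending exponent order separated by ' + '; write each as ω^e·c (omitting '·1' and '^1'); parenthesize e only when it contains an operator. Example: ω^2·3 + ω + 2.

base 2: 10 = 2^(2 + 1) + 2; at 3: 3^(3 + 1) + 3 = 84; next = 83
base 3: 83 = 3^(3 + 1) + 2; at 4: 4^(4 + 1) + 2 = 1026; next = 1025

ω^(ω + 1) + 2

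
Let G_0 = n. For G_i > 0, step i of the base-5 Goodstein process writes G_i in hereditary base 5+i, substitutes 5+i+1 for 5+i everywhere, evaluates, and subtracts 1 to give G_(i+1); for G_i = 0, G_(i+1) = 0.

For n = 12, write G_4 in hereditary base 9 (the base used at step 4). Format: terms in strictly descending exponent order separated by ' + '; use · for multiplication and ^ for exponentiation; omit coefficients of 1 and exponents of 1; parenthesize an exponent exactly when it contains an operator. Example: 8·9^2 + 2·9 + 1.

9 + 6

12 —HB5→ 2·5 + 2 —bump→ 2·6 + 2 = 14 —(−1)→ 13
13 —HB6→ 2·6 + 1 —bump→ 2·7 + 1 = 15 —(−1)→ 14
14 —HB7→ 2·7 —bump→ 2·8 = 16 —(−1)→ 15
15 —HB8→ 8 + 7 —bump→ 9 + 7 = 16 —(−1)→ 15
15 —HB9→ 9 + 6 —bump→ 10 + 6 = 16 —(−1)→ 15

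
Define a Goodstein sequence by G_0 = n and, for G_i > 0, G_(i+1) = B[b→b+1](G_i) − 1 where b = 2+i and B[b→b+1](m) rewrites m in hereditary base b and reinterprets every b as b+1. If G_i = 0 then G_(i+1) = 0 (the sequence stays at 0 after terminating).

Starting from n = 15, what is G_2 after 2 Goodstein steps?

step 0: 15 = 2^(2 + 1) + 2^2 + 2 + 1; sub 3 for 2: 3^(3 + 1) + 3^3 + 3 + 1; = 112; G_1 = 112−1 = 111
step 1: 111 = 3^(3 + 1) + 3^3 + 3; sub 4 for 3: 4^(4 + 1) + 4^4 + 4; = 1284; G_2 = 1284−1 = 1283
step 2: 1283 = 4^(4 + 1) + 4^4 + 3; sub 5 for 4: 5^(5 + 1) + 5^5 + 3; = 18753; G_3 = 18753−1 = 18752

1283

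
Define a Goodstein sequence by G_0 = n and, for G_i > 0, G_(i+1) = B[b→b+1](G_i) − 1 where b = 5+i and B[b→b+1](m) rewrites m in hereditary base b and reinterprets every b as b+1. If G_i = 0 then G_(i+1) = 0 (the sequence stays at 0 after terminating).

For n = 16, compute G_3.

G_0=16  [base 5] 3·5 + 1  →[5↦6]→  3·6 + 1 = 19  −1 ⇒ G_1=18
G_1=18  [base 6] 3·6  →[6↦7]→  3·7 = 21  −1 ⇒ G_2=20
G_2=20  [base 7] 2·7 + 6  →[7↦8]→  2·8 + 6 = 22  −1 ⇒ G_3=21
G_3=21  [base 8] 2·8 + 5  →[8↦9]→  2·9 + 5 = 23  −1 ⇒ G_4=22

21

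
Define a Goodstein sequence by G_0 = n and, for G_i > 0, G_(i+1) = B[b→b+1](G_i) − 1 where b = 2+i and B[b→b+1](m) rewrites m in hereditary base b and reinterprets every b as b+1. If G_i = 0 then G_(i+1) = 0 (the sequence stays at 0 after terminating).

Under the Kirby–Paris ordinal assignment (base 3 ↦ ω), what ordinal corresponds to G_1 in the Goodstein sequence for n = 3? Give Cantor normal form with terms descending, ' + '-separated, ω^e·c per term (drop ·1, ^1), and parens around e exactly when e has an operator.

G_0=3  [base 2] 2 + 1  →[2↦3]→  3 + 1 = 4  −1 ⇒ G_1=3
G_1=3  [base 3] 3  →[3↦4]→  4 = 4  −1 ⇒ G_2=3

ω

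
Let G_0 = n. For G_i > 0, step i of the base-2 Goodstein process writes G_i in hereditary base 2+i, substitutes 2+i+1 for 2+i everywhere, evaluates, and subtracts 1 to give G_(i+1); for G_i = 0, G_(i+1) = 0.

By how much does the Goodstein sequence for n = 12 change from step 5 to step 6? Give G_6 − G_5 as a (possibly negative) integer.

12 —HB2→ 2^(2 + 1) + 2^2 —bump→ 3^(3 + 1) + 3^3 = 108 —(−1)→ 107
107 —HB3→ 3^(3 + 1) + 2·3^2 + 2·3 + 2 —bump→ 4^(4 + 1) + 2·4^2 + 2·4 + 2 = 1066 —(−1)→ 1065
1065 —HB4→ 4^(4 + 1) + 2·4^2 + 2·4 + 1 —bump→ 5^(5 + 1) + 2·5^2 + 2·5 + 1 = 15686 —(−1)→ 15685
15685 —HB5→ 5^(5 + 1) + 2·5^2 + 2·5 —bump→ 6^(6 + 1) + 2·6^2 + 2·6 = 280020 —(−1)→ 280019
280019 —HB6→ 6^(6 + 1) + 2·6^2 + 6 + 5 —bump→ 7^(7 + 1) + 2·7^2 + 7 + 5 = 5764911 —(−1)→ 5764910
5764910 —HB7→ 7^(7 + 1) + 2·7^2 + 7 + 4 —bump→ 8^(8 + 1) + 2·8^2 + 8 + 4 = 134217868 —(−1)→ 134217867

128452957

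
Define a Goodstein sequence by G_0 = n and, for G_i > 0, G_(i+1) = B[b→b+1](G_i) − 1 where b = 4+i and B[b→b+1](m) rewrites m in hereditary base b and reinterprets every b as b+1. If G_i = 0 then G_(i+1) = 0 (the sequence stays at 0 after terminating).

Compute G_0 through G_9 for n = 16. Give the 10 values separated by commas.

16, 24, 27, 30, 33, 36, 39, 41, 43, 45

step 0: 16 = 4^2; sub 5 for 4: 5^2; = 25; G_1 = 25−1 = 24
step 1: 24 = 4·5 + 4; sub 6 for 5: 4·6 + 4; = 28; G_2 = 28−1 = 27
step 2: 27 = 4·6 + 3; sub 7 for 6: 4·7 + 3; = 31; G_3 = 31−1 = 30
step 3: 30 = 4·7 + 2; sub 8 for 7: 4·8 + 2; = 34; G_4 = 34−1 = 33
step 4: 33 = 4·8 + 1; sub 9 for 8: 4·9 + 1; = 37; G_5 = 37−1 = 36
step 5: 36 = 4·9; sub 10 for 9: 4·10; = 40; G_6 = 40−1 = 39
step 6: 39 = 3·10 + 9; sub 11 for 10: 3·11 + 9; = 42; G_7 = 42−1 = 41
step 7: 41 = 3·11 + 8; sub 12 for 11: 3·12 + 8; = 44; G_8 = 44−1 = 43
step 8: 43 = 3·12 + 7; sub 13 for 12: 3·13 + 7; = 46; G_9 = 46−1 = 45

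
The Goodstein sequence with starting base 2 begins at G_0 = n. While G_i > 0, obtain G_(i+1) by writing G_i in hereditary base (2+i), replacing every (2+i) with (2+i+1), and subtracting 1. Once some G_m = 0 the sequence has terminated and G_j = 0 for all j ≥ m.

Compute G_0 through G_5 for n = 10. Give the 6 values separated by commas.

[0] 10 ≡ 2^(2 + 1) + 2 (base 2). Lift 3: 84. −1: 83.
[1] 83 ≡ 3^(3 + 1) + 2 (base 3). Lift 4: 1026. −1: 1025.
[2] 1025 ≡ 4^(4 + 1) + 1 (base 4). Lift 5: 15626. −1: 15625.
[3] 15625 ≡ 5^(5 + 1) (base 5). Lift 6: 279936. −1: 279935.
[4] 279935 ≡ 5·6^6 + 5·6^5 + 5·6^4 + 5·6^3 + 5·6^2 + 5·6 + 5 (base 6). Lift 7: 4215755. −1: 4215754.

10, 83, 1025, 15625, 279935, 4215754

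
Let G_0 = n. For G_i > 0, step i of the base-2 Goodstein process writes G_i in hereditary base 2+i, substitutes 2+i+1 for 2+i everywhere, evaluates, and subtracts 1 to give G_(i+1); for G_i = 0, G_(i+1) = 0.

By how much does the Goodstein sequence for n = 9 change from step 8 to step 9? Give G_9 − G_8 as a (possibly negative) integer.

825935012890

[0] 9 ≡ 2^(2 + 1) + 1 (base 2). Lift 3: 82. −1: 81.
[1] 81 ≡ 3^(3 + 1) (base 3). Lift 4: 1024. −1: 1023.
[2] 1023 ≡ 3·4^4 + 3·4^3 + 3·4^2 + 3·4 + 3 (base 4). Lift 5: 9843. −1: 9842.
[3] 9842 ≡ 3·5^5 + 3·5^3 + 3·5^2 + 3·5 + 2 (base 5). Lift 6: 140744. −1: 140743.
[4] 140743 ≡ 3·6^6 + 3·6^3 + 3·6^2 + 3·6 + 1 (base 6). Lift 7: 2471827. −1: 2471826.
[5] 2471826 ≡ 3·7^7 + 3·7^3 + 3·7^2 + 3·7 (base 7). Lift 8: 50333400. −1: 50333399.
[6] 50333399 ≡ 3·8^8 + 3·8^3 + 3·8^2 + 2·8 + 7 (base 8). Lift 9: 1162263922. −1: 1162263921.
[7] 1162263921 ≡ 3·9^9 + 3·9^3 + 3·9^2 + 2·9 + 6 (base 9). Lift 10: 30000003326. −1: 30000003325.
[8] 30000003325 ≡ 3·10^10 + 3·10^3 + 3·10^2 + 2·10 + 5 (base 10). Lift 11: 855935016216. −1: 855935016215.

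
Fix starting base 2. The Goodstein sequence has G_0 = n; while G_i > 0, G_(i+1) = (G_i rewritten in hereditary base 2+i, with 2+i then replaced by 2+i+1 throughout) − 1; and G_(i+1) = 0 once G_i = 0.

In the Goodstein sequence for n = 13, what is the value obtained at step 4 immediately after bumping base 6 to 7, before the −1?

(0) 13|_2 = 2^(2 + 1) + 2^2 + 1 ↦ 3^(3 + 1) + 3^3 + 1|_3 = 109 ⇒ 108
(1) 108|_3 = 3^(3 + 1) + 3^3 ↦ 4^(4 + 1) + 4^4|_4 = 1280 ⇒ 1279
(2) 1279|_4 = 4^(4 + 1) + 3·4^3 + 3·4^2 + 3·4 + 3 ↦ 5^(5 + 1) + 3·5^3 + 3·5^2 + 3·5 + 3|_5 = 16093 ⇒ 16092
(3) 16092|_5 = 5^(5 + 1) + 3·5^3 + 3·5^2 + 3·5 + 2 ↦ 6^(6 + 1) + 3·6^3 + 3·6^2 + 3·6 + 2|_6 = 280712 ⇒ 280711

5765999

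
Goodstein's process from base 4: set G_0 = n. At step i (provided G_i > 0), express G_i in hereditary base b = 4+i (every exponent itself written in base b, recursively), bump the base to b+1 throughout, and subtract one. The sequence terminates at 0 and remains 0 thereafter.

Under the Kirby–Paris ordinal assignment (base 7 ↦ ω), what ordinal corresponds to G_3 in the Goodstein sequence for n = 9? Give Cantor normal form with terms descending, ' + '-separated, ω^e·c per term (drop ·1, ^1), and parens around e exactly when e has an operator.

[0] 9 ≡ 2·4 + 1 (base 4). Lift 5: 11. −1: 10.
[1] 10 ≡ 2·5 (base 5). Lift 6: 12. −1: 11.
[2] 11 ≡ 6 + 5 (base 6). Lift 7: 12. −1: 11.
[3] 11 ≡ 7 + 4 (base 7). Lift 8: 12. −1: 11.

ω + 4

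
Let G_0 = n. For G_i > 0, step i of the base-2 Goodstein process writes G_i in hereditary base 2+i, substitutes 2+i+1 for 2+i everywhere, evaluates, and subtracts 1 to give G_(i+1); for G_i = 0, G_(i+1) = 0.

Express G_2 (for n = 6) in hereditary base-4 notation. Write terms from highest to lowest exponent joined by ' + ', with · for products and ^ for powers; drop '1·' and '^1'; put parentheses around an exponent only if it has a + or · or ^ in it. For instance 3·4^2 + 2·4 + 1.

base 2: 6 = 2^2 + 2; at 3: 3^3 + 3 = 30; next = 29
base 3: 29 = 3^3 + 2; at 4: 4^4 + 2 = 258; next = 257
base 4: 257 = 4^4 + 1; at 5: 5^5 + 1 = 3126; next = 3125

4^4 + 1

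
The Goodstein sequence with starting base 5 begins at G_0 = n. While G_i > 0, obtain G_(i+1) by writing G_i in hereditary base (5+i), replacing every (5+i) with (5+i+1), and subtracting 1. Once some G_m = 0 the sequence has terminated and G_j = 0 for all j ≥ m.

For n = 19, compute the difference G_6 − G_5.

base 5: 19 = 3·5 + 4; at 6: 3·6 + 4 = 22; next = 21
base 6: 21 = 3·6 + 3; at 7: 3·7 + 3 = 24; next = 23
base 7: 23 = 3·7 + 2; at 8: 3·8 + 2 = 26; next = 25
base 8: 25 = 3·8 + 1; at 9: 3·9 + 1 = 28; next = 27
base 9: 27 = 3·9; at 10: 3·10 = 30; next = 29
base 10: 29 = 2·10 + 9; at 11: 2·11 + 9 = 31; next = 30

1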